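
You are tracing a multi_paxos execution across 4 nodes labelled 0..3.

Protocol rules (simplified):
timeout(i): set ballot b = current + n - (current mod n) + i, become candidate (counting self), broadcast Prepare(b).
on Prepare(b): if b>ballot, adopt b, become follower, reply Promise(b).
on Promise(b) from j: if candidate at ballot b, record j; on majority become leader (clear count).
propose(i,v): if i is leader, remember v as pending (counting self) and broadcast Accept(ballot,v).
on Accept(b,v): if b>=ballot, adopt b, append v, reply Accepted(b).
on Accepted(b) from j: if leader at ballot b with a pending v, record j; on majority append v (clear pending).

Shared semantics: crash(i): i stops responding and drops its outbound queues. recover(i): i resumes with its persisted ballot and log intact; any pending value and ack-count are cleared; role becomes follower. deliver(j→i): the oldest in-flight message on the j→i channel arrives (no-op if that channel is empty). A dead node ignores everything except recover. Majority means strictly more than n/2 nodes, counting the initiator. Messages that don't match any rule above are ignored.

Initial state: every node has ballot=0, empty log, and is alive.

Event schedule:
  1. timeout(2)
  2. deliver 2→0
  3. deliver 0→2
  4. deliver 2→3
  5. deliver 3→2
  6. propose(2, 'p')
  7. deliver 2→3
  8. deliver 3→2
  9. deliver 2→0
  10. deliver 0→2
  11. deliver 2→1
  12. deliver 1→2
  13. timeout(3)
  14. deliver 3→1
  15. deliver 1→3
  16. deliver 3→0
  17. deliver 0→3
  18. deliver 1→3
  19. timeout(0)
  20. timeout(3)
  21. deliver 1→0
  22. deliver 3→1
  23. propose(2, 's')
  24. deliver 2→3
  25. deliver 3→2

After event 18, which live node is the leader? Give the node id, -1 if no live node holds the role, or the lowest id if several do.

2

after 1 — timeout(2): n2:cand/b6/[-]
after 2 — deliver 2→0: n0:foll/b6/[-]
after 3 — deliver 0→2: ·
after 4 — deliver 2→3: n3:foll/b6/[-]
after 5 — deliver 3→2: n2:lead/b6/[-]
after 6 — propose(2,'p'): ·
after 7 — deliver 2→3: n3:foll/b6/[p]
after 8 — deliver 3→2: ·
after 9 — deliver 2→0: n0:foll/b6/[p]
after 10 — deliver 0→2: n2:lead/b6/[p]
after 11 — deliver 2→1: n1:foll/b6/[-]
after 12 — deliver 1→2: ·
after 13 — timeout(3): n3:cand/b11/[p]
after 14 — deliver 3→1: n1:foll/b11/[-]
after 15 — deliver 1→3: ·
after 16 — deliver 3→0: n0:foll/b11/[p]
after 17 — deliver 0→3: n3:lead/b11/[p]
after 18 — deliver 1→3: ·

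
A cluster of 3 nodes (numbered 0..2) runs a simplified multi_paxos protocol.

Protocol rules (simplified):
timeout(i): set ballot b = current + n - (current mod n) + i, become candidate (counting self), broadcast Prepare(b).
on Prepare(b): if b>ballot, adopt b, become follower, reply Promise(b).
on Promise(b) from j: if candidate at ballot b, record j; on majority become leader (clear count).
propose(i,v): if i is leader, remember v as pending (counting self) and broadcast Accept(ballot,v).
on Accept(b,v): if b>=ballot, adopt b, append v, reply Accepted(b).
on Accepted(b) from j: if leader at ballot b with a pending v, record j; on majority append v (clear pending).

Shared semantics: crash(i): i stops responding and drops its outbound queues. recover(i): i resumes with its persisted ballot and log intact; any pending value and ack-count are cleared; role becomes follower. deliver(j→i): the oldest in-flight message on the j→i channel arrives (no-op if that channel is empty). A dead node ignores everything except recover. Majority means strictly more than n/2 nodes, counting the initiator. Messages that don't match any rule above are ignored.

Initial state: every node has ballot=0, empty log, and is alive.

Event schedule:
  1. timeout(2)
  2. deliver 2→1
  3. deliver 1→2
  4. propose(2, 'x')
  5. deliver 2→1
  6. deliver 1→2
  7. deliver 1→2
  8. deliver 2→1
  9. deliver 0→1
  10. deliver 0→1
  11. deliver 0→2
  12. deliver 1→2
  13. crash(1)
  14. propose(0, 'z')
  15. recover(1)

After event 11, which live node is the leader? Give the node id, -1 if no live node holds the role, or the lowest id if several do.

e1 timeout(2): 2[cand,b=5,-]
e2 deliver 2→1: 1[foll,b=5,-]
e3 deliver 1→2: 2[lead,b=5,-]
e4 propose(2,'x'): ·
e5 deliver 2→1: 1[foll,b=5,x]
e6 deliver 1→2: 2[lead,b=5,x]
e7 deliver 1→2: ·
e8 deliver 2→1: ·
e9 deliver 0→1: ·
e10 deliver 0→1: ·
e11 deliver 0→2: ·

2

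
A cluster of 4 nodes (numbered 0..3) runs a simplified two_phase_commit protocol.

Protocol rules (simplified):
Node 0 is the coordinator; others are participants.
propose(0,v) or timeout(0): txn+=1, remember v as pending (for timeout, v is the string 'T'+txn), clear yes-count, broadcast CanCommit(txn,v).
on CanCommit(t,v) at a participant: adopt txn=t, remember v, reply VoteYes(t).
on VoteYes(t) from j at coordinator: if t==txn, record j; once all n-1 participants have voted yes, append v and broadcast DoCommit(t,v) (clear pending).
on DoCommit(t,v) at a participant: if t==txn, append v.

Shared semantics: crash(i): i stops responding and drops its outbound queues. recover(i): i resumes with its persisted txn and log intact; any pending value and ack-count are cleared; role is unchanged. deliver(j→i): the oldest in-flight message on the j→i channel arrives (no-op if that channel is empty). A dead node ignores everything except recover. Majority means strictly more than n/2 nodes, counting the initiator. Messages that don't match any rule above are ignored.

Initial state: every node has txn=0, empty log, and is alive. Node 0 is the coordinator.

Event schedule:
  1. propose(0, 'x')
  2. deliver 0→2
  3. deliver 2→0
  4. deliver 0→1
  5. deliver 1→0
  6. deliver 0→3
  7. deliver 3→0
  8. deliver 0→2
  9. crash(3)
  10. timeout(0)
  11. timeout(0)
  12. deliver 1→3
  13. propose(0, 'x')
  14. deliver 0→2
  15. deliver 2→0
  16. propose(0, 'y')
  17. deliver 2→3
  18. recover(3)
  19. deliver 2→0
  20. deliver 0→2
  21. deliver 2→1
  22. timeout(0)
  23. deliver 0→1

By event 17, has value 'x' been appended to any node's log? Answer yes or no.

1. propose(0,'x'):  <0:coor t1 ->
2. deliver 0→2:  <2:part t1 ->
3. deliver 2→0:  nop
4. deliver 0→1:  <1:part t1 ->
5. deliver 1→0:  nop
6. deliver 0→3:  <3:part t1 ->
7. deliver 3→0:  <0:coor t1 x>
8. deliver 0→2:  <2:part t1 x>
9. crash(3):  <3:✗part t1 ->
10. timeout(0):  <0:coor t2 x>
11. timeout(0):  <0:coor t3 x>
12. deliver 1→3:  nop
13. propose(0,'x'):  <0:coor t4 x>
14. deliver 0→2:  <2:part t2 x>
15. deliver 2→0:  nop
16. propose(0,'y'):  <0:coor t5 x>
17. deliver 2→3:  nop

yes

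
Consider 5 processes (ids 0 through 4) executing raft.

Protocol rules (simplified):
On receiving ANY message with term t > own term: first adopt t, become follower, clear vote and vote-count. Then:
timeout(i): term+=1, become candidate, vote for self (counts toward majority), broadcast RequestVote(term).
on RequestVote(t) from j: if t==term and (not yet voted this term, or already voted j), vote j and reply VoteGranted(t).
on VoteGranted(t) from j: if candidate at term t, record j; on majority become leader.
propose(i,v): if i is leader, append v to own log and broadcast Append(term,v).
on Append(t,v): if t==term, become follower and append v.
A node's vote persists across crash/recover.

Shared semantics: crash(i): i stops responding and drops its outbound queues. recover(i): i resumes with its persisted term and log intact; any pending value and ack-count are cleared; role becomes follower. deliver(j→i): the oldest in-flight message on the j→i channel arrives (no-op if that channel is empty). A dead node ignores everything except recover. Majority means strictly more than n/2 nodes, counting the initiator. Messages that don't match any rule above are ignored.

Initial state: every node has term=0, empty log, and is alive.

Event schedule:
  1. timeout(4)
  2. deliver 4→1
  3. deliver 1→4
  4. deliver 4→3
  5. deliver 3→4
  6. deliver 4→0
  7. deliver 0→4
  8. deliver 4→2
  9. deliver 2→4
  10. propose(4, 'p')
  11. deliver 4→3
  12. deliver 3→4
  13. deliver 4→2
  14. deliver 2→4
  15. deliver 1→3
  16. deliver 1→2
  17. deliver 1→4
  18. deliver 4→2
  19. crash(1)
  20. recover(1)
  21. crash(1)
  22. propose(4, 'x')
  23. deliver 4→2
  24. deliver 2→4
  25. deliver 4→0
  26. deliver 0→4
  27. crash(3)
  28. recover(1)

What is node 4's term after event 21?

after 1 — timeout(4): n4:cand/t1/[-]
after 2 — deliver 4→1: n1:foll/t1/[-]
after 3 — deliver 1→4: ·
after 4 — deliver 4→3: n3:foll/t1/[-]
after 5 — deliver 3→4: n4:lead/t1/[-]
after 6 — deliver 4→0: n0:foll/t1/[-]
after 7 — deliver 0→4: ·
after 8 — deliver 4→2: n2:foll/t1/[-]
after 9 — deliver 2→4: ·
after 10 — propose(4,'p'): n4:lead/t1/[p]
after 11 — deliver 4→3: n3:foll/t1/[p]
after 12 — deliver 3→4: ·
after 13 — deliver 4→2: n2:foll/t1/[p]
after 14 — deliver 2→4: ·
after 15 — deliver 1→3: ·
after 16 — deliver 1→2: ·
after 17 — deliver 1→4: ·
after 18 — deliver 4→2: ·
after 19 — crash(1): n1:✗foll/t1/[-]
after 20 — recover(1): n1:foll/t1/[-]
after 21 — crash(1): n1:✗foll/t1/[-]

1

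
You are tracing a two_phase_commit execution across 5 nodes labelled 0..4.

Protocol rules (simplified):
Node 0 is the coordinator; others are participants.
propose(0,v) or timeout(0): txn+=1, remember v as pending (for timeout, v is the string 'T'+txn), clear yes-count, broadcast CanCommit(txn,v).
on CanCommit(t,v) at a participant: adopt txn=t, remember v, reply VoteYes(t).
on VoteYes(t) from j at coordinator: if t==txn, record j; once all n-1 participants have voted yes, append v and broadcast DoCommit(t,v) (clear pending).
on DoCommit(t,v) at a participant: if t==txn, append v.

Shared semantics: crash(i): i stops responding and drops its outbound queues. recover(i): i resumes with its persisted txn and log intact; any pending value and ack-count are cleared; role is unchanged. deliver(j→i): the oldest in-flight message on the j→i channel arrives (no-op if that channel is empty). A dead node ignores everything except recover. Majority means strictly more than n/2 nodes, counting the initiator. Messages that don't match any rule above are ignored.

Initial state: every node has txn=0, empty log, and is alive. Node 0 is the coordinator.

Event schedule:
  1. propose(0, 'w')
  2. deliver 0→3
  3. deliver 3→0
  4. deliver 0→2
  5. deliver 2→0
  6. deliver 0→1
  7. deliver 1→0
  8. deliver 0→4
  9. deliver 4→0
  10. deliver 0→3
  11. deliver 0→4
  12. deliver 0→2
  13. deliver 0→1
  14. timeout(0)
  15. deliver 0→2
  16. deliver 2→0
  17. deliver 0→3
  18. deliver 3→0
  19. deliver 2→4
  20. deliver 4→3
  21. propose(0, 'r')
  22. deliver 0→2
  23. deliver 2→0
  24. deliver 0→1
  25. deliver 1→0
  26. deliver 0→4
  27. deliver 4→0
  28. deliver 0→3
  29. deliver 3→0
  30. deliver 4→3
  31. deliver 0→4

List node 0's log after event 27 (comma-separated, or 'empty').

w

after 1 — propose(0,'w'): n0:coor/t1/[-]
after 2 — deliver 0→3: n3:part/t1/[-]
after 3 — deliver 3→0: ·
after 4 — deliver 0→2: n2:part/t1/[-]
after 5 — deliver 2→0: ·
after 6 — deliver 0→1: n1:part/t1/[-]
after 7 — deliver 1→0: ·
after 8 — deliver 0→4: n4:part/t1/[-]
after 9 — deliver 4→0: n0:coor/t1/[w]
after 10 — deliver 0→3: n3:part/t1/[w]
after 11 — deliver 0→4: n4:part/t1/[w]
after 12 — deliver 0→2: n2:part/t1/[w]
after 13 — deliver 0→1: n1:part/t1/[w]
after 14 — timeout(0): n0:coor/t2/[w]
after 15 — deliver 0→2: n2:part/t2/[w]
after 16 — deliver 2→0: ·
after 17 — deliver 0→3: n3:part/t2/[w]
after 18 — deliver 3→0: ·
after 19 — deliver 2→4: ·
after 20 — deliver 4→3: ·
after 21 — propose(0,'r'): n0:coor/t3/[w]
after 22 — deliver 0→2: n2:part/t3/[w]
after 23 — deliver 2→0: ·
after 24 — deliver 0→1: n1:part/t2/[w]
after 25 — deliver 1→0: ·
after 26 — deliver 0→4: n4:part/t2/[w]
after 27 — deliver 4→0: ·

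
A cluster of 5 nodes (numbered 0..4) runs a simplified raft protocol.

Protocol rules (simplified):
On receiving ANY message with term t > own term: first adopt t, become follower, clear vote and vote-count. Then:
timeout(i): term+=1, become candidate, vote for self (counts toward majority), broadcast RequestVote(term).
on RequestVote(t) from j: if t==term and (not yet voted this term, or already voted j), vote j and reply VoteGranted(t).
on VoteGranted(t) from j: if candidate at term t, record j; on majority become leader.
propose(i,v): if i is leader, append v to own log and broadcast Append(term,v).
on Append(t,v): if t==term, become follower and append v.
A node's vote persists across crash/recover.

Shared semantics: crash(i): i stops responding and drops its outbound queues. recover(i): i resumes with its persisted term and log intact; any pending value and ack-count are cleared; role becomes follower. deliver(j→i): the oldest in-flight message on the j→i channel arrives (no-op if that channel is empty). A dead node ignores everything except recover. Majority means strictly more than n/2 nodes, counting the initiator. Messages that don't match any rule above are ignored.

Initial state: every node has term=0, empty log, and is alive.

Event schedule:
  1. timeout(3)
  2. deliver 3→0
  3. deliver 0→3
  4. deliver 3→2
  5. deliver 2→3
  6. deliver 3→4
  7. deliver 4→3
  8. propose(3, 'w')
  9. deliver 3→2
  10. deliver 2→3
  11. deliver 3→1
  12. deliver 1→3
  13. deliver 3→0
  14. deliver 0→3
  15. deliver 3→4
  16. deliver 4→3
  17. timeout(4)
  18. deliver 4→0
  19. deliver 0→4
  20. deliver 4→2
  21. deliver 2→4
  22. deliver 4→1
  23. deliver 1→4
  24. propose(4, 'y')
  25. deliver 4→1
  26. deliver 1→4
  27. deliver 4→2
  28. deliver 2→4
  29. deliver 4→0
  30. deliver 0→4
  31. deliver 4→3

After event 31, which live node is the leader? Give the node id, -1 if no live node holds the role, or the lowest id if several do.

4

after 1 — timeout(3): n3:cand/t1/[-]
after 2 — deliver 3→0: n0:foll/t1/[-]
after 3 — deliver 0→3: ·
after 4 — deliver 3→2: n2:foll/t1/[-]
after 5 — deliver 2→3: n3:lead/t1/[-]
after 6 — deliver 3→4: n4:foll/t1/[-]
after 7 — deliver 4→3: ·
after 8 — propose(3,'w'): n3:lead/t1/[w]
after 9 — deliver 3→2: n2:foll/t1/[w]
after 10 — deliver 2→3: ·
after 11 — deliver 3→1: n1:foll/t1/[-]
after 12 — deliver 1→3: ·
after 13 — deliver 3→0: n0:foll/t1/[w]
after 14 — deliver 0→3: ·
after 15 — deliver 3→4: n4:foll/t1/[w]
after 16 — deliver 4→3: ·
after 17 — timeout(4): n4:cand/t2/[w]
after 18 — deliver 4→0: n0:foll/t2/[w]
after 19 — deliver 0→4: ·
after 20 — deliver 4→2: n2:foll/t2/[w]
after 21 — deliver 2→4: n4:lead/t2/[w]
after 22 — deliver 4→1: n1:foll/t2/[-]
after 23 — deliver 1→4: ·
after 24 — propose(4,'y'): n4:lead/t2/[w,y]
after 25 — deliver 4→1: n1:foll/t2/[y]
after 26 — deliver 1→4: ·
after 27 — deliver 4→2: n2:foll/t2/[w,y]
after 28 — deliver 2→4: ·
after 29 — deliver 4→0: n0:foll/t2/[w,y]
after 30 — deliver 0→4: ·
after 31 — deliver 4→3: n3:foll/t2/[w]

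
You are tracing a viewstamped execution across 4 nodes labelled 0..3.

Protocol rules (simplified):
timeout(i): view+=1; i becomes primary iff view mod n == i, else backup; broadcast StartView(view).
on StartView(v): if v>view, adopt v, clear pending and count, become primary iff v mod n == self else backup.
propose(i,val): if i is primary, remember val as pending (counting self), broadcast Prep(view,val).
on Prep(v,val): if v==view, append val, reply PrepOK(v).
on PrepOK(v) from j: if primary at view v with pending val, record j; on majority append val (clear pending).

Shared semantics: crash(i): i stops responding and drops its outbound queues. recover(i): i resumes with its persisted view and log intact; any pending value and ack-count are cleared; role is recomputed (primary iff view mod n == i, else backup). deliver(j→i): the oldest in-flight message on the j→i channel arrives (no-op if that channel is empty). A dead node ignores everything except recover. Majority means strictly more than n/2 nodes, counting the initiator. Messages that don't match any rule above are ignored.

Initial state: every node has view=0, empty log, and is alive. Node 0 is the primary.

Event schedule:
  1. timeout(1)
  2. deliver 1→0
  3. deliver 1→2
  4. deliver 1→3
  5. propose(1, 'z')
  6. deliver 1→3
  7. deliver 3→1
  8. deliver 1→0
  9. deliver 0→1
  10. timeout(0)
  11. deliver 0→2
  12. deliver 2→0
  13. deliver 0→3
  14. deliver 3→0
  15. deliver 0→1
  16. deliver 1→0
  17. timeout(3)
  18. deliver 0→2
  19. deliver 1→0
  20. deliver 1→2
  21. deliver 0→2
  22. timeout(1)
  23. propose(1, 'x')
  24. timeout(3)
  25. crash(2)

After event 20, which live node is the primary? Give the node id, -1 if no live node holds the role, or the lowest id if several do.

after 1 — timeout(1): n1:prim/v1/[-]
after 2 — deliver 1→0: n0:back/v1/[-]
after 3 — deliver 1→2: n2:back/v1/[-]
after 4 — deliver 1→3: n3:back/v1/[-]
after 5 — propose(1,'z'): ·
after 6 — deliver 1→3: n3:back/v1/[z]
after 7 — deliver 3→1: ·
after 8 — deliver 1→0: n0:back/v1/[z]
after 9 — deliver 0→1: n1:prim/v1/[z]
after 10 — timeout(0): n0:back/v2/[z]
after 11 — deliver 0→2: n2:prim/v2/[-]
after 12 — deliver 2→0: ·
after 13 — deliver 0→3: n3:back/v2/[z]
after 14 — deliver 3→0: ·
after 15 — deliver 0→1: n1:back/v2/[z]
after 16 — deliver 1→0: ·
after 17 — timeout(3): n3:prim/v3/[z]
after 18 — deliver 0→2: ·
after 19 — deliver 1→0: ·
after 20 — deliver 1→2: ·

2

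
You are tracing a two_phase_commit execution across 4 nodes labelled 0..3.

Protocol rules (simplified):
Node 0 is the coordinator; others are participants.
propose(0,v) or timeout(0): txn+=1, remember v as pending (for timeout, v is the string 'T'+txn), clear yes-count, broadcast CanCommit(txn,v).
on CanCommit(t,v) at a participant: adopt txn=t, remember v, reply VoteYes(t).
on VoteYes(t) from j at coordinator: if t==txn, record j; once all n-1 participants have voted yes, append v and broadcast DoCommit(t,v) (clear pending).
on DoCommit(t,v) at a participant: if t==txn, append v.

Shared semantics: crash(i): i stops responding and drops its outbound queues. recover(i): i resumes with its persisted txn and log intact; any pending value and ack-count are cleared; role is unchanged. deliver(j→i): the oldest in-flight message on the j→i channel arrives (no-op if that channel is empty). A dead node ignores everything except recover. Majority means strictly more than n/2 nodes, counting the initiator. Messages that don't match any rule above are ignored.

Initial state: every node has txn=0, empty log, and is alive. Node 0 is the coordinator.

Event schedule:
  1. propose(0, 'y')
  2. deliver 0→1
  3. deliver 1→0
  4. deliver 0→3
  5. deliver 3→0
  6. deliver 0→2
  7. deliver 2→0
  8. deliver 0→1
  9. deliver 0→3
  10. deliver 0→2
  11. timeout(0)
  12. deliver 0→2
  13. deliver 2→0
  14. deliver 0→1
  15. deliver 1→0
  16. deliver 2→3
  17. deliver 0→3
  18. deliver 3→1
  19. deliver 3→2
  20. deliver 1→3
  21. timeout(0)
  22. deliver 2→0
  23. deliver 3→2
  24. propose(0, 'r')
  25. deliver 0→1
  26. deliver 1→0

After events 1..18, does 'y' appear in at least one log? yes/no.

yes

after 1 — propose(0,'y'): n0:coor/t1/[-]
after 2 — deliver 0→1: n1:part/t1/[-]
after 3 — deliver 1→0: ·
after 4 — deliver 0→3: n3:part/t1/[-]
after 5 — deliver 3→0: ·
after 6 — deliver 0→2: n2:part/t1/[-]
after 7 — deliver 2→0: n0:coor/t1/[y]
after 8 — deliver 0→1: n1:part/t1/[y]
after 9 — deliver 0→3: n3:part/t1/[y]
after 10 — deliver 0→2: n2:part/t1/[y]
after 11 — timeout(0): n0:coor/t2/[y]
after 12 — deliver 0→2: n2:part/t2/[y]
after 13 — deliver 2→0: ·
after 14 — deliver 0→1: n1:part/t2/[y]
after 15 — deliver 1→0: ·
after 16 — deliver 2→3: ·
after 17 — deliver 0→3: n3:part/t2/[y]
after 18 — deliver 3→1: ·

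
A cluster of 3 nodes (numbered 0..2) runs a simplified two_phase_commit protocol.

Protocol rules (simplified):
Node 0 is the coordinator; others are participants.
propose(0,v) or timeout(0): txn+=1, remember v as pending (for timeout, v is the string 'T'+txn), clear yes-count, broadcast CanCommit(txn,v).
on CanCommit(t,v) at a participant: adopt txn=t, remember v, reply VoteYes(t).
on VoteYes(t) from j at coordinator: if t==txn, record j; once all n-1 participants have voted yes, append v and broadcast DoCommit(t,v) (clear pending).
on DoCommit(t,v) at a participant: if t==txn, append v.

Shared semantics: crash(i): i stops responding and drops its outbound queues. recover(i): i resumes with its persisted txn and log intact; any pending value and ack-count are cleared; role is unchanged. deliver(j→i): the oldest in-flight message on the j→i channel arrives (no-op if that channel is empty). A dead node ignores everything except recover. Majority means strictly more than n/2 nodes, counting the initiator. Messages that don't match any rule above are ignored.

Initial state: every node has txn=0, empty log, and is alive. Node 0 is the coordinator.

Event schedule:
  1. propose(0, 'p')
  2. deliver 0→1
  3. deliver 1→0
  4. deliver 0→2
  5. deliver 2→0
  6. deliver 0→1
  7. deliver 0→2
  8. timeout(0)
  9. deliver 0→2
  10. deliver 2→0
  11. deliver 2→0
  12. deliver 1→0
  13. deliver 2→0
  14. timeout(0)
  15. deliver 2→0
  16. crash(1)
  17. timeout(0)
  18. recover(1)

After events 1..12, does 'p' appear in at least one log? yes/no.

yes

[1] propose(0,'p') → N0(coor t1 [-])
[2] deliver 0→1 → N1(part t1 [-])
[3] deliver 1→0 → ∅
[4] deliver 0→2 → N2(part t1 [-])
[5] deliver 2→0 → N0(coor t1 [p])
[6] deliver 0→1 → N1(part t1 [p])
[7] deliver 0→2 → N2(part t1 [p])
[8] timeout(0) → N0(coor t2 [p])
[9] deliver 0→2 → N2(part t2 [p])
[10] deliver 2→0 → ∅
[11] deliver 2→0 → ∅
[12] deliver 1→0 → ∅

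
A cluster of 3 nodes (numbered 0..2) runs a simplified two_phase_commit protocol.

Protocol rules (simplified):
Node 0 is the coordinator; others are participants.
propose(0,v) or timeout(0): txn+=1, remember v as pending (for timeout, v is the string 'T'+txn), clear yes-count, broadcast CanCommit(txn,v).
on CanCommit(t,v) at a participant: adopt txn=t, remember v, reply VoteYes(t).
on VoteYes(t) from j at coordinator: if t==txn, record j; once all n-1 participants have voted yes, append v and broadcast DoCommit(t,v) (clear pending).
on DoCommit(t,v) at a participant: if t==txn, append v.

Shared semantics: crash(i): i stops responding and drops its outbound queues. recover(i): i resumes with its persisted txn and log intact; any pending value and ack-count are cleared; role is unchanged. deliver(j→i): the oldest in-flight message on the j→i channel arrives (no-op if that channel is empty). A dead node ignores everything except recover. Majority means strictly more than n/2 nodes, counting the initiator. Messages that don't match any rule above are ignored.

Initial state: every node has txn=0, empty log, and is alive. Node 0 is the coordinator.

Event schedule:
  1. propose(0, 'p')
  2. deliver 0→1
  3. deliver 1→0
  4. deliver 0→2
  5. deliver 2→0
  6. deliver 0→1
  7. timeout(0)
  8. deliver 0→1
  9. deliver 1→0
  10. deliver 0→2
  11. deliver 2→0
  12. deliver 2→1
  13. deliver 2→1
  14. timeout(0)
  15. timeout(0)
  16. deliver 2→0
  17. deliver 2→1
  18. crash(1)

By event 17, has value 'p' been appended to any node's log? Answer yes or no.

[1] propose(0,'p') → N0(coor t1 [-])
[2] deliver 0→1 → N1(part t1 [-])
[3] deliver 1→0 → ∅
[4] deliver 0→2 → N2(part t1 [-])
[5] deliver 2→0 → N0(coor t1 [p])
[6] deliver 0→1 → N1(part t1 [p])
[7] timeout(0) → N0(coor t2 [p])
[8] deliver 0→1 → N1(part t2 [p])
[9] deliver 1→0 → ∅
[10] deliver 0→2 → N2(part t1 [p])
[11] deliver 2→0 → ∅
[12] deliver 2→1 → ∅
[13] deliver 2→1 → ∅
[14] timeout(0) → N0(coor t3 [p])
[15] timeout(0) → N0(coor t4 [p])
[16] deliver 2→0 → ∅
[17] deliver 2→1 → ∅

yes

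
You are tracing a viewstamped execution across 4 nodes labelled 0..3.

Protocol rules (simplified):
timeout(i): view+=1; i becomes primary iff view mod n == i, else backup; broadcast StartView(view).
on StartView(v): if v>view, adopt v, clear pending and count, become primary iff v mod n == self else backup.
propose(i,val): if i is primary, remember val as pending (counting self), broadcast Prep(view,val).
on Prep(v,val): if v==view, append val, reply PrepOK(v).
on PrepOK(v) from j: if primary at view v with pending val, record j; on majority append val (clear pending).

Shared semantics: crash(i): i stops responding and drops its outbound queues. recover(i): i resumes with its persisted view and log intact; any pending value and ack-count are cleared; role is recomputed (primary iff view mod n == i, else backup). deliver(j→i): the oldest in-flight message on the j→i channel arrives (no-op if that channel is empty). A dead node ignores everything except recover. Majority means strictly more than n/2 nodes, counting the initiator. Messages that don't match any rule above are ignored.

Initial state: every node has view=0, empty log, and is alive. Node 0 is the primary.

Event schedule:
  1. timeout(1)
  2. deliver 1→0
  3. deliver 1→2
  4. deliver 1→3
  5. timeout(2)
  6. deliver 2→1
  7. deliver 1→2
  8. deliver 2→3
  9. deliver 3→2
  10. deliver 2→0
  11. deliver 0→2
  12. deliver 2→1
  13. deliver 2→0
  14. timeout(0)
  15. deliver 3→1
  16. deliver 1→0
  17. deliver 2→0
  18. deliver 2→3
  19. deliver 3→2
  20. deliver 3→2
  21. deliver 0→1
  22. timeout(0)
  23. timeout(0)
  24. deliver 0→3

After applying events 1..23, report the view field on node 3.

1. timeout(1):  <1:prim v1 ->
2. deliver 1→0:  <0:back v1 ->
3. deliver 1→2:  <2:back v1 ->
4. deliver 1→3:  <3:back v1 ->
5. timeout(2):  <2:prim v2 ->
6. deliver 2→1:  <1:back v2 ->
7. deliver 1→2:  nop
8. deliver 2→3:  <3:back v2 ->
9. deliver 3→2:  nop
10. deliver 2→0:  <0:back v2 ->
11. deliver 0→2:  nop
12. deliver 2→1:  nop
13. deliver 2→0:  nop
14. timeout(0):  <0:back v3 ->
15. deliver 3→1:  nop
16. deliver 1→0:  nop
17. deliver 2→0:  nop
18. deliver 2→3:  nop
19. deliver 3→2:  nop
20. deliver 3→2:  nop
21. deliver 0→1:  <1:back v3 ->
22. timeout(0):  <0:prim v4 ->
23. timeout(0):  <0:back v5 ->

2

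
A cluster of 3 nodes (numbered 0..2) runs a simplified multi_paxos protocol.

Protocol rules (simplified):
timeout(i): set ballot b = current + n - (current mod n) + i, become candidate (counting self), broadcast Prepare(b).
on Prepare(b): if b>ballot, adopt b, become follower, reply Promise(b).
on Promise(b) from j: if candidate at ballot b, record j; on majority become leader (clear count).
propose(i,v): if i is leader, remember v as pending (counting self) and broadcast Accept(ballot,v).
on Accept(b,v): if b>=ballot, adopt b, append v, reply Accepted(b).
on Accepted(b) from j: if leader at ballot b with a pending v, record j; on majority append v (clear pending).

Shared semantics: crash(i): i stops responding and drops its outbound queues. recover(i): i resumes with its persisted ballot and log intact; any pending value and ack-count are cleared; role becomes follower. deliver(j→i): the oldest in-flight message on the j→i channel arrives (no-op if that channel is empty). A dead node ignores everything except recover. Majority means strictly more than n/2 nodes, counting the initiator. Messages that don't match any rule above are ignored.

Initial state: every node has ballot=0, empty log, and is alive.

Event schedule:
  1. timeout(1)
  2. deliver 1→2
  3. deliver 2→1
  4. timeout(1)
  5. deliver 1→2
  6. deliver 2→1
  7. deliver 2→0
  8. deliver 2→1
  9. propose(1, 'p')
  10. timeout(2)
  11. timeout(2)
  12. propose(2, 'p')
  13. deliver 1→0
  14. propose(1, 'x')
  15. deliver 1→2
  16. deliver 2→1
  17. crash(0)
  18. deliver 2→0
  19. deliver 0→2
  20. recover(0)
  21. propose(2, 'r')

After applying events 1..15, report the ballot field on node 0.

4

e1 timeout(1): 1[cand,b=4,-]
e2 deliver 1→2: 2[foll,b=4,-]
e3 deliver 2→1: 1[lead,b=4,-]
e4 timeout(1): 1[cand,b=7,-]
e5 deliver 1→2: 2[foll,b=7,-]
e6 deliver 2→1: 1[lead,b=7,-]
e7 deliver 2→0: ·
e8 deliver 2→1: ·
e9 propose(1,'p'): ·
e10 timeout(2): 2[cand,b=11,-]
e11 timeout(2): 2[cand,b=14,-]
e12 propose(2,'p'): ·
e13 deliver 1→0: 0[foll,b=4,-]
e14 propose(1,'x'): ·
e15 deliver 1→2: ·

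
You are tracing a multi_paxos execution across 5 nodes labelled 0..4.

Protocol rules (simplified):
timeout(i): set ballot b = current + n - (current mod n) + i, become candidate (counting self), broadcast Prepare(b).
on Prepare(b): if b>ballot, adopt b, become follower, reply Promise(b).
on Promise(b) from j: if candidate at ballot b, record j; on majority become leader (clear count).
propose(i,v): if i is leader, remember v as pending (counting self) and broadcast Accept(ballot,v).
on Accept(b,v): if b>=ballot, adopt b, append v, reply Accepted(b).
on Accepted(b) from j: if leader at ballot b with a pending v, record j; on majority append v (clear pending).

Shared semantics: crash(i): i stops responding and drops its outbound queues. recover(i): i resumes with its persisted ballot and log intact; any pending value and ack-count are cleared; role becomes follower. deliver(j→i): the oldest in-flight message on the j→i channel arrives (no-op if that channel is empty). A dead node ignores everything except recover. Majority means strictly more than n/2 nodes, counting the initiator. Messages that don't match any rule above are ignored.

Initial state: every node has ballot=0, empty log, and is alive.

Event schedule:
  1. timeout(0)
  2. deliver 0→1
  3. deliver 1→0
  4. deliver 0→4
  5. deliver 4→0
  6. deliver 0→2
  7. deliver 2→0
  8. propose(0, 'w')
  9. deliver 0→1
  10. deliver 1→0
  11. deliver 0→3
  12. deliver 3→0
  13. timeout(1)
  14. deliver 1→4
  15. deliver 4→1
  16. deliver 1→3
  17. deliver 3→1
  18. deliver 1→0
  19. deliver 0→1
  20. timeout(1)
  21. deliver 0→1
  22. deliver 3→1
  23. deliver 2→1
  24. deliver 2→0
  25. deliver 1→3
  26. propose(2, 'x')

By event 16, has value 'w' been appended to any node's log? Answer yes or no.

after 1 — timeout(0): n0:cand/b5/[-]
after 2 — deliver 0→1: n1:foll/b5/[-]
after 3 — deliver 1→0: ·
after 4 — deliver 0→4: n4:foll/b5/[-]
after 5 — deliver 4→0: n0:lead/b5/[-]
after 6 — deliver 0→2: n2:foll/b5/[-]
after 7 — deliver 2→0: ·
after 8 — propose(0,'w'): ·
after 9 — deliver 0→1: n1:foll/b5/[w]
after 10 — deliver 1→0: ·
after 11 — deliver 0→3: n3:foll/b5/[-]
after 12 — deliver 3→0: ·
after 13 — timeout(1): n1:cand/b11/[w]
after 14 — deliver 1→4: n4:foll/b11/[-]
after 15 — deliver 4→1: ·
after 16 — deliver 1→3: n3:foll/b11/[-]

yes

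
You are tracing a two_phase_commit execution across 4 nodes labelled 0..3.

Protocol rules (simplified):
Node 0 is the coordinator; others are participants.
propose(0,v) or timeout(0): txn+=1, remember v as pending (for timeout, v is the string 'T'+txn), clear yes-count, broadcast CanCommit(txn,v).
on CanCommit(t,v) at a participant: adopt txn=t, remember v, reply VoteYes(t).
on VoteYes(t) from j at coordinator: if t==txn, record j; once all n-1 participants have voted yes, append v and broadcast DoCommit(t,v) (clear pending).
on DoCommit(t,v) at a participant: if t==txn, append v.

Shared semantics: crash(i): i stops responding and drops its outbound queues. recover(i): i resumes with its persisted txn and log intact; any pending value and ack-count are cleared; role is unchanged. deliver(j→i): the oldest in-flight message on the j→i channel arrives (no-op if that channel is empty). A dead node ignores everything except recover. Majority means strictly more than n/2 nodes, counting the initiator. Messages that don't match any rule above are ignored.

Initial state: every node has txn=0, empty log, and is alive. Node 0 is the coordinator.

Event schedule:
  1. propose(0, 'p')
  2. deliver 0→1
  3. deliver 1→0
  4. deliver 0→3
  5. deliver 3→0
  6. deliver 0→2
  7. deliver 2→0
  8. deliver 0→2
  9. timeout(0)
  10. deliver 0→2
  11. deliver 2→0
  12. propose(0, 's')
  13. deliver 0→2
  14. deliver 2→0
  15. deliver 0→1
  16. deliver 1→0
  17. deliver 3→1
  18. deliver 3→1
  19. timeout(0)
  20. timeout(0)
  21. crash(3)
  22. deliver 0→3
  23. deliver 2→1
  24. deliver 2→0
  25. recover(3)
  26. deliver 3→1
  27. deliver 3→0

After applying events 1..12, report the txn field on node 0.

3

after 1 — propose(0,'p'): n0:coor/t1/[-]
after 2 — deliver 0→1: n1:part/t1/[-]
after 3 — deliver 1→0: ·
after 4 — deliver 0→3: n3:part/t1/[-]
after 5 — deliver 3→0: ·
after 6 — deliver 0→2: n2:part/t1/[-]
after 7 — deliver 2→0: n0:coor/t1/[p]
after 8 — deliver 0→2: n2:part/t1/[p]
after 9 — timeout(0): n0:coor/t2/[p]
after 10 — deliver 0→2: n2:part/t2/[p]
after 11 — deliver 2→0: ·
after 12 — propose(0,'s'): n0:coor/t3/[p]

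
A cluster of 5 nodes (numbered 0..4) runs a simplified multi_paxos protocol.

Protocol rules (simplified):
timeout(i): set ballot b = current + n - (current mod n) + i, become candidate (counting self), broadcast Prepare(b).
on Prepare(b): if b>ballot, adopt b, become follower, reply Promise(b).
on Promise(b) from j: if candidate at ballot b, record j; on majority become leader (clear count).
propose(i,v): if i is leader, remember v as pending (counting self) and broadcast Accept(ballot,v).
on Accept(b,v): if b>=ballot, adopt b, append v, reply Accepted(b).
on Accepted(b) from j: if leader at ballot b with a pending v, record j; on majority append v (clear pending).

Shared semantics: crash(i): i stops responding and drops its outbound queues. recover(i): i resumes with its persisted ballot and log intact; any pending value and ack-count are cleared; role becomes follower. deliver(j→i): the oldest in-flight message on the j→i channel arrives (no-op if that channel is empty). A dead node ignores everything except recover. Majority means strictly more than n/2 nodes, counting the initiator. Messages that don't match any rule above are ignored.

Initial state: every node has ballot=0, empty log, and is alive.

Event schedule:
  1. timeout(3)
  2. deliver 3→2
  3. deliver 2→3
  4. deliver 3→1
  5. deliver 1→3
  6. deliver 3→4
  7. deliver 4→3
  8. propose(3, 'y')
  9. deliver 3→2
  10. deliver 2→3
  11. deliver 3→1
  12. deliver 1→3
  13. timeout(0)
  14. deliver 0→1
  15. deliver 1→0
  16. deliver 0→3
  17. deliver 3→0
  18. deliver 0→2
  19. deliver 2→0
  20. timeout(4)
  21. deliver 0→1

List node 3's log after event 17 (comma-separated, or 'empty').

y

after 1 — timeout(3): n3:cand/b8/[-]
after 2 — deliver 3→2: n2:foll/b8/[-]
after 3 — deliver 2→3: ·
after 4 — deliver 3→1: n1:foll/b8/[-]
after 5 — deliver 1→3: n3:lead/b8/[-]
after 6 — deliver 3→4: n4:foll/b8/[-]
after 7 — deliver 4→3: ·
after 8 — propose(3,'y'): ·
after 9 — deliver 3→2: n2:foll/b8/[y]
after 10 — deliver 2→3: ·
after 11 — deliver 3→1: n1:foll/b8/[y]
after 12 — deliver 1→3: n3:lead/b8/[y]
after 13 — timeout(0): n0:cand/b5/[-]
after 14 — deliver 0→1: ·
after 15 — deliver 1→0: ·
after 16 — deliver 0→3: ·
after 17 — deliver 3→0: n0:foll/b8/[-]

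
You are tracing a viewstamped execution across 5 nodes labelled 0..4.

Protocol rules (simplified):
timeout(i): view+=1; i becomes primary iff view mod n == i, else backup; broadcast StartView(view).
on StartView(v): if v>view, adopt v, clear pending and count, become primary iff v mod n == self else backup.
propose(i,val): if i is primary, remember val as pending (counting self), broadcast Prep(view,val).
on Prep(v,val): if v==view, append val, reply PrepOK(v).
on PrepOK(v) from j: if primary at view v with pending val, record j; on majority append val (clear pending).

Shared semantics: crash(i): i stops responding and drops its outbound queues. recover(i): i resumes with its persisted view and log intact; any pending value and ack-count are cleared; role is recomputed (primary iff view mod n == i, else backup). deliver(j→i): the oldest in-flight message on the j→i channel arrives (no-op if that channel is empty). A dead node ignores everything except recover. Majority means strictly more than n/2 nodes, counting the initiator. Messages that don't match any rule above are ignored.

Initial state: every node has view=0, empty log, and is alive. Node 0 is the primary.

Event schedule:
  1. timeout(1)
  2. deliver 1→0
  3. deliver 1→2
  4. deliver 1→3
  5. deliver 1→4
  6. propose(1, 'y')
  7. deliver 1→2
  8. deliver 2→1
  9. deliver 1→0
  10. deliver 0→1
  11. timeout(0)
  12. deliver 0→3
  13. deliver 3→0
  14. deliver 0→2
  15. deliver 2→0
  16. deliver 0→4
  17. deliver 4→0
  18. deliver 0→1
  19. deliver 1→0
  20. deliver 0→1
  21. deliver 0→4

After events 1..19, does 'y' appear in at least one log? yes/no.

[1] timeout(1) → N1(prim v1 [-])
[2] deliver 1→0 → N0(back v1 [-])
[3] deliver 1→2 → N2(back v1 [-])
[4] deliver 1→3 → N3(back v1 [-])
[5] deliver 1→4 → N4(back v1 [-])
[6] propose(1,'y') → ∅
[7] deliver 1→2 → N2(back v1 [y])
[8] deliver 2→1 → ∅
[9] deliver 1→0 → N0(back v1 [y])
[10] deliver 0→1 → N1(prim v1 [y])
[11] timeout(0) → N0(back v2 [y])
[12] deliver 0→3 → N3(back v2 [-])
[13] deliver 3→0 → ∅
[14] deliver 0→2 → N2(prim v2 [y])
[15] deliver 2→0 → ∅
[16] deliver 0→4 → N4(back v2 [-])
[17] deliver 4→0 → ∅
[18] deliver 0→1 → N1(back v2 [y])
[19] deliver 1→0 → ∅

yes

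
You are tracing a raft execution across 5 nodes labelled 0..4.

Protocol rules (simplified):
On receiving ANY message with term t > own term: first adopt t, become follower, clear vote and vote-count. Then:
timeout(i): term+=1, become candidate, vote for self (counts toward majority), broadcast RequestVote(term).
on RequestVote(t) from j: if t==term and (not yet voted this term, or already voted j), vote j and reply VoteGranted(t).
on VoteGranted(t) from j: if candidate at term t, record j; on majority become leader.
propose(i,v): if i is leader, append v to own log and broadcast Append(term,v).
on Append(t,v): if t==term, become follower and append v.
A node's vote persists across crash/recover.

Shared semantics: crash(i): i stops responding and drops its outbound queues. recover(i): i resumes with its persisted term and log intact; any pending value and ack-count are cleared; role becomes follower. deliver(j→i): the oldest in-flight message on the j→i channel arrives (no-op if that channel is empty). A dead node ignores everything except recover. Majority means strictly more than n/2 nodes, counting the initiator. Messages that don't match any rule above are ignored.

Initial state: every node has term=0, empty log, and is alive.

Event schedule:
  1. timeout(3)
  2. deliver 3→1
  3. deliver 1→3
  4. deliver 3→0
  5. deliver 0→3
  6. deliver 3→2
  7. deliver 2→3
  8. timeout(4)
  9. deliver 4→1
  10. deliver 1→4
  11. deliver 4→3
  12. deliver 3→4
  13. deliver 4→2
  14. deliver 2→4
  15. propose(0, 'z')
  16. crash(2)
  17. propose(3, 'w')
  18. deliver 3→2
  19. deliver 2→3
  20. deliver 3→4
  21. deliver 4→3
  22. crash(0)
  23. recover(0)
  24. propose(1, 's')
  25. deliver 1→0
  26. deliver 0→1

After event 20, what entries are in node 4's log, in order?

1. timeout(3):  <3:cand t1 ->
2. deliver 3→1:  <1:foll t1 ->
3. deliver 1→3:  nop
4. deliver 3→0:  <0:foll t1 ->
5. deliver 0→3:  <3:lead t1 ->
6. deliver 3→2:  <2:foll t1 ->
7. deliver 2→3:  nop
8. timeout(4):  <4:cand t1 ->
9. deliver 4→1:  nop
10. deliver 1→4:  nop
11. deliver 4→3:  nop
12. deliver 3→4:  nop
13. deliver 4→2:  nop
14. deliver 2→4:  nop
15. propose(0,'z'):  nop
16. crash(2):  <2:✗foll t1 ->
17. propose(3,'w'):  <3:lead t1 w>
18. deliver 3→2:  nop
19. deliver 2→3:  nop
20. deliver 3→4:  <4:foll t1 w>

w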